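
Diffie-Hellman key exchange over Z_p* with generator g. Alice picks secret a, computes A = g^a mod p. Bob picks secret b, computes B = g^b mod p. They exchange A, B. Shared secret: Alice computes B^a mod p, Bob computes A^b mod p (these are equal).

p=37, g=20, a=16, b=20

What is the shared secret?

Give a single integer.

Answer: 34

Derivation:
A = 20^16 mod 37  (bits of 16 = 10000)
  bit 0 = 1: r = r^2 * 20 mod 37 = 1^2 * 20 = 1*20 = 20
  bit 1 = 0: r = r^2 mod 37 = 20^2 = 30
  bit 2 = 0: r = r^2 mod 37 = 30^2 = 12
  bit 3 = 0: r = r^2 mod 37 = 12^2 = 33
  bit 4 = 0: r = r^2 mod 37 = 33^2 = 16
  -> A = 16
B = 20^20 mod 37  (bits of 20 = 10100)
  bit 0 = 1: r = r^2 * 20 mod 37 = 1^2 * 20 = 1*20 = 20
  bit 1 = 0: r = r^2 mod 37 = 20^2 = 30
  bit 2 = 1: r = r^2 * 20 mod 37 = 30^2 * 20 = 12*20 = 18
  bit 3 = 0: r = r^2 mod 37 = 18^2 = 28
  bit 4 = 0: r = r^2 mod 37 = 28^2 = 7
  -> B = 7
s = B^a = 7^16 mod 37  (bits of 16 = 10000)
  bit 0 = 1: r = r^2 * 7 mod 37 = 1^2 * 7 = 1*7 = 7
  bit 1 = 0: r = r^2 mod 37 = 7^2 = 12
  bit 2 = 0: r = r^2 mod 37 = 12^2 = 33
  bit 3 = 0: r = r^2 mod 37 = 33^2 = 16
  bit 4 = 0: r = r^2 mod 37 = 16^2 = 34
  -> s = B^a = 34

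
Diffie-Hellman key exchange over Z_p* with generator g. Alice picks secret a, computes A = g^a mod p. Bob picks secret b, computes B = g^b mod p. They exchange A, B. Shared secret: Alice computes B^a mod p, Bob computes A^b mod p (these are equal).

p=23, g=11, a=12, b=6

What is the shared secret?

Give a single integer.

Answer: 9

Derivation:
A = 11^12 mod 23  (bits of 12 = 1100)
  bit 0 = 1: r = r^2 * 11 mod 23 = 1^2 * 11 = 1*11 = 11
  bit 1 = 1: r = r^2 * 11 mod 23 = 11^2 * 11 = 6*11 = 20
  bit 2 = 0: r = r^2 mod 23 = 20^2 = 9
  bit 3 = 0: r = r^2 mod 23 = 9^2 = 12
  -> A = 12
B = 11^6 mod 23  (bits of 6 = 110)
  bit 0 = 1: r = r^2 * 11 mod 23 = 1^2 * 11 = 1*11 = 11
  bit 1 = 1: r = r^2 * 11 mod 23 = 11^2 * 11 = 6*11 = 20
  bit 2 = 0: r = r^2 mod 23 = 20^2 = 9
  -> B = 9
s = B^a = 9^12 mod 23  (bits of 12 = 1100)
  bit 0 = 1: r = r^2 * 9 mod 23 = 1^2 * 9 = 1*9 = 9
  bit 1 = 1: r = r^2 * 9 mod 23 = 9^2 * 9 = 12*9 = 16
  bit 2 = 0: r = r^2 mod 23 = 16^2 = 3
  bit 3 = 0: r = r^2 mod 23 = 3^2 = 9
  -> s = B^a = 9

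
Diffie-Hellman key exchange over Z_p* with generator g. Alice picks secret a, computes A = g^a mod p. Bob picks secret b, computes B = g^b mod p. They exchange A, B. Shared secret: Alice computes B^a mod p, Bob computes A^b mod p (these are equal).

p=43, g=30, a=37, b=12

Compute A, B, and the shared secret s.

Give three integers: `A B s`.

A = 30^37 mod 43  (bits of 37 = 100101)
  bit 0 = 1: r = r^2 * 30 mod 43 = 1^2 * 30 = 1*30 = 30
  bit 1 = 0: r = r^2 mod 43 = 30^2 = 40
  bit 2 = 0: r = r^2 mod 43 = 40^2 = 9
  bit 3 = 1: r = r^2 * 30 mod 43 = 9^2 * 30 = 38*30 = 22
  bit 4 = 0: r = r^2 mod 43 = 22^2 = 11
  bit 5 = 1: r = r^2 * 30 mod 43 = 11^2 * 30 = 35*30 = 18
  -> A = 18
B = 30^12 mod 43  (bits of 12 = 1100)
  bit 0 = 1: r = r^2 * 30 mod 43 = 1^2 * 30 = 1*30 = 30
  bit 1 = 1: r = r^2 * 30 mod 43 = 30^2 * 30 = 40*30 = 39
  bit 2 = 0: r = r^2 mod 43 = 39^2 = 16
  bit 3 = 0: r = r^2 mod 43 = 16^2 = 41
  -> B = 41
s = B^a = 41^37 mod 43  (bits of 37 = 100101)
  bit 0 = 1: r = r^2 * 41 mod 43 = 1^2 * 41 = 1*41 = 41
  bit 1 = 0: r = r^2 mod 43 = 41^2 = 4
  bit 2 = 0: r = r^2 mod 43 = 4^2 = 16
  bit 3 = 1: r = r^2 * 41 mod 43 = 16^2 * 41 = 41*41 = 4
  bit 4 = 0: r = r^2 mod 43 = 4^2 = 16
  bit 5 = 1: r = r^2 * 41 mod 43 = 16^2 * 41 = 41*41 = 4
  -> s = B^a = 4

Answer: 18 41 4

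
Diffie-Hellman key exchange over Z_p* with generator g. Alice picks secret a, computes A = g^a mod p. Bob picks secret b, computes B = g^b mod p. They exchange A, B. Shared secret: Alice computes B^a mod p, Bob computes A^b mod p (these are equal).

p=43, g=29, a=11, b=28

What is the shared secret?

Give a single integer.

Answer: 6

Derivation:
A = 29^11 mod 43  (bits of 11 = 1011)
  bit 0 = 1: r = r^2 * 29 mod 43 = 1^2 * 29 = 1*29 = 29
  bit 1 = 0: r = r^2 mod 43 = 29^2 = 24
  bit 2 = 1: r = r^2 * 29 mod 43 = 24^2 * 29 = 17*29 = 20
  bit 3 = 1: r = r^2 * 29 mod 43 = 20^2 * 29 = 13*29 = 33
  -> A = 33
B = 29^28 mod 43  (bits of 28 = 11100)
  bit 0 = 1: r = r^2 * 29 mod 43 = 1^2 * 29 = 1*29 = 29
  bit 1 = 1: r = r^2 * 29 mod 43 = 29^2 * 29 = 24*29 = 8
  bit 2 = 1: r = r^2 * 29 mod 43 = 8^2 * 29 = 21*29 = 7
  bit 3 = 0: r = r^2 mod 43 = 7^2 = 6
  bit 4 = 0: r = r^2 mod 43 = 6^2 = 36
  -> B = 36
s = B^a = 36^11 mod 43  (bits of 11 = 1011)
  bit 0 = 1: r = r^2 * 36 mod 43 = 1^2 * 36 = 1*36 = 36
  bit 1 = 0: r = r^2 mod 43 = 36^2 = 6
  bit 2 = 1: r = r^2 * 36 mod 43 = 6^2 * 36 = 36*36 = 6
  bit 3 = 1: r = r^2 * 36 mod 43 = 6^2 * 36 = 36*36 = 6
  -> s = B^a = 6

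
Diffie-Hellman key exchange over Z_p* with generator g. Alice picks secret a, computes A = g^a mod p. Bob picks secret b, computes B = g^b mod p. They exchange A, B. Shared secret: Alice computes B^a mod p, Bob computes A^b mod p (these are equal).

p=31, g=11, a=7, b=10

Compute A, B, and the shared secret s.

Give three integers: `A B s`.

A = 11^7 mod 31  (bits of 7 = 111)
  bit 0 = 1: r = r^2 * 11 mod 31 = 1^2 * 11 = 1*11 = 11
  bit 1 = 1: r = r^2 * 11 mod 31 = 11^2 * 11 = 28*11 = 29
  bit 2 = 1: r = r^2 * 11 mod 31 = 29^2 * 11 = 4*11 = 13
  -> A = 13
B = 11^10 mod 31  (bits of 10 = 1010)
  bit 0 = 1: r = r^2 * 11 mod 31 = 1^2 * 11 = 1*11 = 11
  bit 1 = 0: r = r^2 mod 31 = 11^2 = 28
  bit 2 = 1: r = r^2 * 11 mod 31 = 28^2 * 11 = 9*11 = 6
  bit 3 = 0: r = r^2 mod 31 = 6^2 = 5
  -> B = 5
s = B^a = 5^7 mod 31  (bits of 7 = 111)
  bit 0 = 1: r = r^2 * 5 mod 31 = 1^2 * 5 = 1*5 = 5
  bit 1 = 1: r = r^2 * 5 mod 31 = 5^2 * 5 = 25*5 = 1
  bit 2 = 1: r = r^2 * 5 mod 31 = 1^2 * 5 = 1*5 = 5
  -> s = B^a = 5

Answer: 13 5 5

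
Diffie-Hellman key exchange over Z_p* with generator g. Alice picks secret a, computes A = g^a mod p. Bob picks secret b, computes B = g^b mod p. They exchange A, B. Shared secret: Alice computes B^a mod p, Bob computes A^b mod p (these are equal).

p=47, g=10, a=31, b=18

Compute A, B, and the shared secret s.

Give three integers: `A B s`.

Answer: 20 3 28

Derivation:
A = 10^31 mod 47  (bits of 31 = 11111)
  bit 0 = 1: r = r^2 * 10 mod 47 = 1^2 * 10 = 1*10 = 10
  bit 1 = 1: r = r^2 * 10 mod 47 = 10^2 * 10 = 6*10 = 13
  bit 2 = 1: r = r^2 * 10 mod 47 = 13^2 * 10 = 28*10 = 45
  bit 3 = 1: r = r^2 * 10 mod 47 = 45^2 * 10 = 4*10 = 40
  bit 4 = 1: r = r^2 * 10 mod 47 = 40^2 * 10 = 2*10 = 20
  -> A = 20
B = 10^18 mod 47  (bits of 18 = 10010)
  bit 0 = 1: r = r^2 * 10 mod 47 = 1^2 * 10 = 1*10 = 10
  bit 1 = 0: r = r^2 mod 47 = 10^2 = 6
  bit 2 = 0: r = r^2 mod 47 = 6^2 = 36
  bit 3 = 1: r = r^2 * 10 mod 47 = 36^2 * 10 = 27*10 = 35
  bit 4 = 0: r = r^2 mod 47 = 35^2 = 3
  -> B = 3
s = B^a = 3^31 mod 47  (bits of 31 = 11111)
  bit 0 = 1: r = r^2 * 3 mod 47 = 1^2 * 3 = 1*3 = 3
  bit 1 = 1: r = r^2 * 3 mod 47 = 3^2 * 3 = 9*3 = 27
  bit 2 = 1: r = r^2 * 3 mod 47 = 27^2 * 3 = 24*3 = 25
  bit 3 = 1: r = r^2 * 3 mod 47 = 25^2 * 3 = 14*3 = 42
  bit 4 = 1: r = r^2 * 3 mod 47 = 42^2 * 3 = 25*3 = 28
  -> s = B^a = 28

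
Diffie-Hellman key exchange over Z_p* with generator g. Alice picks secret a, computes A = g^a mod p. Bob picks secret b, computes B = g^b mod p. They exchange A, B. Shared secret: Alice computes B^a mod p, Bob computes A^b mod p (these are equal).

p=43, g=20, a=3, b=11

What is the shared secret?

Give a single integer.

A = 20^3 mod 43  (bits of 3 = 11)
  bit 0 = 1: r = r^2 * 20 mod 43 = 1^2 * 20 = 1*20 = 20
  bit 1 = 1: r = r^2 * 20 mod 43 = 20^2 * 20 = 13*20 = 2
  -> A = 2
B = 20^11 mod 43  (bits of 11 = 1011)
  bit 0 = 1: r = r^2 * 20 mod 43 = 1^2 * 20 = 1*20 = 20
  bit 1 = 0: r = r^2 mod 43 = 20^2 = 13
  bit 2 = 1: r = r^2 * 20 mod 43 = 13^2 * 20 = 40*20 = 26
  bit 3 = 1: r = r^2 * 20 mod 43 = 26^2 * 20 = 31*20 = 18
  -> B = 18
s = B^a = 18^3 mod 43  (bits of 3 = 11)
  bit 0 = 1: r = r^2 * 18 mod 43 = 1^2 * 18 = 1*18 = 18
  bit 1 = 1: r = r^2 * 18 mod 43 = 18^2 * 18 = 23*18 = 27
  -> s = B^a = 27

Answer: 27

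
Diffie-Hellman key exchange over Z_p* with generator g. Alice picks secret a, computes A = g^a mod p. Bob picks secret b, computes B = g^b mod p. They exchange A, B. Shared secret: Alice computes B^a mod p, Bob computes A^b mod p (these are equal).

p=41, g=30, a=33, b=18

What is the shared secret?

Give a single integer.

A = 30^33 mod 41  (bits of 33 = 100001)
  bit 0 = 1: r = r^2 * 30 mod 41 = 1^2 * 30 = 1*30 = 30
  bit 1 = 0: r = r^2 mod 41 = 30^2 = 39
  bit 2 = 0: r = r^2 mod 41 = 39^2 = 4
  bit 3 = 0: r = r^2 mod 41 = 4^2 = 16
  bit 4 = 0: r = r^2 mod 41 = 16^2 = 10
  bit 5 = 1: r = r^2 * 30 mod 41 = 10^2 * 30 = 18*30 = 7
  -> A = 7
B = 30^18 mod 41  (bits of 18 = 10010)
  bit 0 = 1: r = r^2 * 30 mod 41 = 1^2 * 30 = 1*30 = 30
  bit 1 = 0: r = r^2 mod 41 = 30^2 = 39
  bit 2 = 0: r = r^2 mod 41 = 39^2 = 4
  bit 3 = 1: r = r^2 * 30 mod 41 = 4^2 * 30 = 16*30 = 29
  bit 4 = 0: r = r^2 mod 41 = 29^2 = 21
  -> B = 21
s = B^a = 21^33 mod 41  (bits of 33 = 100001)
  bit 0 = 1: r = r^2 * 21 mod 41 = 1^2 * 21 = 1*21 = 21
  bit 1 = 0: r = r^2 mod 41 = 21^2 = 31
  bit 2 = 0: r = r^2 mod 41 = 31^2 = 18
  bit 3 = 0: r = r^2 mod 41 = 18^2 = 37
  bit 4 = 0: r = r^2 mod 41 = 37^2 = 16
  bit 5 = 1: r = r^2 * 21 mod 41 = 16^2 * 21 = 10*21 = 5
  -> s = B^a = 5

Answer: 5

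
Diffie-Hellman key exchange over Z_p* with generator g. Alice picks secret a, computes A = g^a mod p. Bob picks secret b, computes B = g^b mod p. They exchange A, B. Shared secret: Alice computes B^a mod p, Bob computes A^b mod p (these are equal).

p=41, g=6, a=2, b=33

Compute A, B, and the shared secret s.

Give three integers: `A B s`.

A = 6^2 mod 41  (bits of 2 = 10)
  bit 0 = 1: r = r^2 * 6 mod 41 = 1^2 * 6 = 1*6 = 6
  bit 1 = 0: r = r^2 mod 41 = 6^2 = 36
  -> A = 36
B = 6^33 mod 41  (bits of 33 = 100001)
  bit 0 = 1: r = r^2 * 6 mod 41 = 1^2 * 6 = 1*6 = 6
  bit 1 = 0: r = r^2 mod 41 = 6^2 = 36
  bit 2 = 0: r = r^2 mod 41 = 36^2 = 25
  bit 3 = 0: r = r^2 mod 41 = 25^2 = 10
  bit 4 = 0: r = r^2 mod 41 = 10^2 = 18
  bit 5 = 1: r = r^2 * 6 mod 41 = 18^2 * 6 = 37*6 = 17
  -> B = 17
s = B^a = 17^2 mod 41  (bits of 2 = 10)
  bit 0 = 1: r = r^2 * 17 mod 41 = 1^2 * 17 = 1*17 = 17
  bit 1 = 0: r = r^2 mod 41 = 17^2 = 2
  -> s = B^a = 2

Answer: 36 17 2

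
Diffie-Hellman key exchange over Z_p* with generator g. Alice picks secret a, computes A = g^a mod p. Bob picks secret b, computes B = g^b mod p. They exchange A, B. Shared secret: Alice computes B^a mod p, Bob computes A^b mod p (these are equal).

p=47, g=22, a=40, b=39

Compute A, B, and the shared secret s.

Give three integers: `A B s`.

Answer: 34 40 6

Derivation:
A = 22^40 mod 47  (bits of 40 = 101000)
  bit 0 = 1: r = r^2 * 22 mod 47 = 1^2 * 22 = 1*22 = 22
  bit 1 = 0: r = r^2 mod 47 = 22^2 = 14
  bit 2 = 1: r = r^2 * 22 mod 47 = 14^2 * 22 = 8*22 = 35
  bit 3 = 0: r = r^2 mod 47 = 35^2 = 3
  bit 4 = 0: r = r^2 mod 47 = 3^2 = 9
  bit 5 = 0: r = r^2 mod 47 = 9^2 = 34
  -> A = 34
B = 22^39 mod 47  (bits of 39 = 100111)
  bit 0 = 1: r = r^2 * 22 mod 47 = 1^2 * 22 = 1*22 = 22
  bit 1 = 0: r = r^2 mod 47 = 22^2 = 14
  bit 2 = 0: r = r^2 mod 47 = 14^2 = 8
  bit 3 = 1: r = r^2 * 22 mod 47 = 8^2 * 22 = 17*22 = 45
  bit 4 = 1: r = r^2 * 22 mod 47 = 45^2 * 22 = 4*22 = 41
  bit 5 = 1: r = r^2 * 22 mod 47 = 41^2 * 22 = 36*22 = 40
  -> B = 40
s = B^a = 40^40 mod 47  (bits of 40 = 101000)
  bit 0 = 1: r = r^2 * 40 mod 47 = 1^2 * 40 = 1*40 = 40
  bit 1 = 0: r = r^2 mod 47 = 40^2 = 2
  bit 2 = 1: r = r^2 * 40 mod 47 = 2^2 * 40 = 4*40 = 19
  bit 3 = 0: r = r^2 mod 47 = 19^2 = 32
  bit 4 = 0: r = r^2 mod 47 = 32^2 = 37
  bit 5 = 0: r = r^2 mod 47 = 37^2 = 6
  -> s = B^a = 6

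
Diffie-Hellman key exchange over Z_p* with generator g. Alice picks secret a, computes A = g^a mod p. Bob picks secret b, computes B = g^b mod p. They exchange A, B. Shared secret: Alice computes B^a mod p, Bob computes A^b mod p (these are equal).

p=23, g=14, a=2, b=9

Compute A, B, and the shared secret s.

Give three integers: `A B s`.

Answer: 12 21 4

Derivation:
A = 14^2 mod 23  (bits of 2 = 10)
  bit 0 = 1: r = r^2 * 14 mod 23 = 1^2 * 14 = 1*14 = 14
  bit 1 = 0: r = r^2 mod 23 = 14^2 = 12
  -> A = 12
B = 14^9 mod 23  (bits of 9 = 1001)
  bit 0 = 1: r = r^2 * 14 mod 23 = 1^2 * 14 = 1*14 = 14
  bit 1 = 0: r = r^2 mod 23 = 14^2 = 12
  bit 2 = 0: r = r^2 mod 23 = 12^2 = 6
  bit 3 = 1: r = r^2 * 14 mod 23 = 6^2 * 14 = 13*14 = 21
  -> B = 21
s = B^a = 21^2 mod 23  (bits of 2 = 10)
  bit 0 = 1: r = r^2 * 21 mod 23 = 1^2 * 21 = 1*21 = 21
  bit 1 = 0: r = r^2 mod 23 = 21^2 = 4
  -> s = B^a = 4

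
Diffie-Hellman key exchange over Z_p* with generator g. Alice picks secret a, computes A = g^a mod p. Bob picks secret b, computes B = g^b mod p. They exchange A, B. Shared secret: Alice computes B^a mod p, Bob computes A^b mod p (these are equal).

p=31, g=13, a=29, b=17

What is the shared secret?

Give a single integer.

A = 13^29 mod 31  (bits of 29 = 11101)
  bit 0 = 1: r = r^2 * 13 mod 31 = 1^2 * 13 = 1*13 = 13
  bit 1 = 1: r = r^2 * 13 mod 31 = 13^2 * 13 = 14*13 = 27
  bit 2 = 1: r = r^2 * 13 mod 31 = 27^2 * 13 = 16*13 = 22
  bit 3 = 0: r = r^2 mod 31 = 22^2 = 19
  bit 4 = 1: r = r^2 * 13 mod 31 = 19^2 * 13 = 20*13 = 12
  -> A = 12
B = 13^17 mod 31  (bits of 17 = 10001)
  bit 0 = 1: r = r^2 * 13 mod 31 = 1^2 * 13 = 1*13 = 13
  bit 1 = 0: r = r^2 mod 31 = 13^2 = 14
  bit 2 = 0: r = r^2 mod 31 = 14^2 = 10
  bit 3 = 0: r = r^2 mod 31 = 10^2 = 7
  bit 4 = 1: r = r^2 * 13 mod 31 = 7^2 * 13 = 18*13 = 17
  -> B = 17
s = B^a = 17^29 mod 31  (bits of 29 = 11101)
  bit 0 = 1: r = r^2 * 17 mod 31 = 1^2 * 17 = 1*17 = 17
  bit 1 = 1: r = r^2 * 17 mod 31 = 17^2 * 17 = 10*17 = 15
  bit 2 = 1: r = r^2 * 17 mod 31 = 15^2 * 17 = 8*17 = 12
  bit 3 = 0: r = r^2 mod 31 = 12^2 = 20
  bit 4 = 1: r = r^2 * 17 mod 31 = 20^2 * 17 = 28*17 = 11
  -> s = B^a = 11

Answer: 11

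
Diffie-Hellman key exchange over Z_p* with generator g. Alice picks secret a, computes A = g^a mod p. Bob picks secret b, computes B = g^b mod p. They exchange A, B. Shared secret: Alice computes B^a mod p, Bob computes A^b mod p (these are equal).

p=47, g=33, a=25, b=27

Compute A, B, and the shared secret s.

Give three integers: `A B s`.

A = 33^25 mod 47  (bits of 25 = 11001)
  bit 0 = 1: r = r^2 * 33 mod 47 = 1^2 * 33 = 1*33 = 33
  bit 1 = 1: r = r^2 * 33 mod 47 = 33^2 * 33 = 8*33 = 29
  bit 2 = 0: r = r^2 mod 47 = 29^2 = 42
  bit 3 = 0: r = r^2 mod 47 = 42^2 = 25
  bit 4 = 1: r = r^2 * 33 mod 47 = 25^2 * 33 = 14*33 = 39
  -> A = 39
B = 33^27 mod 47  (bits of 27 = 11011)
  bit 0 = 1: r = r^2 * 33 mod 47 = 1^2 * 33 = 1*33 = 33
  bit 1 = 1: r = r^2 * 33 mod 47 = 33^2 * 33 = 8*33 = 29
  bit 2 = 0: r = r^2 mod 47 = 29^2 = 42
  bit 3 = 1: r = r^2 * 33 mod 47 = 42^2 * 33 = 25*33 = 26
  bit 4 = 1: r = r^2 * 33 mod 47 = 26^2 * 33 = 18*33 = 30
  -> B = 30
s = B^a = 30^25 mod 47  (bits of 25 = 11001)
  bit 0 = 1: r = r^2 * 30 mod 47 = 1^2 * 30 = 1*30 = 30
  bit 1 = 1: r = r^2 * 30 mod 47 = 30^2 * 30 = 7*30 = 22
  bit 2 = 0: r = r^2 mod 47 = 22^2 = 14
  bit 3 = 0: r = r^2 mod 47 = 14^2 = 8
  bit 4 = 1: r = r^2 * 30 mod 47 = 8^2 * 30 = 17*30 = 40
  -> s = B^a = 40

Answer: 39 30 40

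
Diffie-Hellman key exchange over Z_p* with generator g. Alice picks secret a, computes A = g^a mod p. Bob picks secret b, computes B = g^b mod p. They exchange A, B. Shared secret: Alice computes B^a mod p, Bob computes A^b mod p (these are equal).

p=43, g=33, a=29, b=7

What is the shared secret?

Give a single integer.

A = 33^29 mod 43  (bits of 29 = 11101)
  bit 0 = 1: r = r^2 * 33 mod 43 = 1^2 * 33 = 1*33 = 33
  bit 1 = 1: r = r^2 * 33 mod 43 = 33^2 * 33 = 14*33 = 32
  bit 2 = 1: r = r^2 * 33 mod 43 = 32^2 * 33 = 35*33 = 37
  bit 3 = 0: r = r^2 mod 43 = 37^2 = 36
  bit 4 = 1: r = r^2 * 33 mod 43 = 36^2 * 33 = 6*33 = 26
  -> A = 26
B = 33^7 mod 43  (bits of 7 = 111)
  bit 0 = 1: r = r^2 * 33 mod 43 = 1^2 * 33 = 1*33 = 33
  bit 1 = 1: r = r^2 * 33 mod 43 = 33^2 * 33 = 14*33 = 32
  bit 2 = 1: r = r^2 * 33 mod 43 = 32^2 * 33 = 35*33 = 37
  -> B = 37
s = B^a = 37^29 mod 43  (bits of 29 = 11101)
  bit 0 = 1: r = r^2 * 37 mod 43 = 1^2 * 37 = 1*37 = 37
  bit 1 = 1: r = r^2 * 37 mod 43 = 37^2 * 37 = 36*37 = 42
  bit 2 = 1: r = r^2 * 37 mod 43 = 42^2 * 37 = 1*37 = 37
  bit 3 = 0: r = r^2 mod 43 = 37^2 = 36
  bit 4 = 1: r = r^2 * 37 mod 43 = 36^2 * 37 = 6*37 = 7
  -> s = B^a = 7

Answer: 7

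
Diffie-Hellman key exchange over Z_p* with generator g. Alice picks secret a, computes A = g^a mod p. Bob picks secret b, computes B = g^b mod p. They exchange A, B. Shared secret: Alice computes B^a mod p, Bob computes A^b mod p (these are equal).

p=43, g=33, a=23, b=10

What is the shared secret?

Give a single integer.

A = 33^23 mod 43  (bits of 23 = 10111)
  bit 0 = 1: r = r^2 * 33 mod 43 = 1^2 * 33 = 1*33 = 33
  bit 1 = 0: r = r^2 mod 43 = 33^2 = 14
  bit 2 = 1: r = r^2 * 33 mod 43 = 14^2 * 33 = 24*33 = 18
  bit 3 = 1: r = r^2 * 33 mod 43 = 18^2 * 33 = 23*33 = 28
  bit 4 = 1: r = r^2 * 33 mod 43 = 28^2 * 33 = 10*33 = 29
  -> A = 29
B = 33^10 mod 43  (bits of 10 = 1010)
  bit 0 = 1: r = r^2 * 33 mod 43 = 1^2 * 33 = 1*33 = 33
  bit 1 = 0: r = r^2 mod 43 = 33^2 = 14
  bit 2 = 1: r = r^2 * 33 mod 43 = 14^2 * 33 = 24*33 = 18
  bit 3 = 0: r = r^2 mod 43 = 18^2 = 23
  -> B = 23
s = B^a = 23^23 mod 43  (bits of 23 = 10111)
  bit 0 = 1: r = r^2 * 23 mod 43 = 1^2 * 23 = 1*23 = 23
  bit 1 = 0: r = r^2 mod 43 = 23^2 = 13
  bit 2 = 1: r = r^2 * 23 mod 43 = 13^2 * 23 = 40*23 = 17
  bit 3 = 1: r = r^2 * 23 mod 43 = 17^2 * 23 = 31*23 = 25
  bit 4 = 1: r = r^2 * 23 mod 43 = 25^2 * 23 = 23*23 = 13
  -> s = B^a = 13

Answer: 13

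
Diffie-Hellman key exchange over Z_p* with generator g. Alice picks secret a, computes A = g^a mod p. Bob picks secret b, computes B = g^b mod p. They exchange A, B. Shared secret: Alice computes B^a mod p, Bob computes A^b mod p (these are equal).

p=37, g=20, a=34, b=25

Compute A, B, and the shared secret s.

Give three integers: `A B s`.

A = 20^34 mod 37  (bits of 34 = 100010)
  bit 0 = 1: r = r^2 * 20 mod 37 = 1^2 * 20 = 1*20 = 20
  bit 1 = 0: r = r^2 mod 37 = 20^2 = 30
  bit 2 = 0: r = r^2 mod 37 = 30^2 = 12
  bit 3 = 0: r = r^2 mod 37 = 12^2 = 33
  bit 4 = 1: r = r^2 * 20 mod 37 = 33^2 * 20 = 16*20 = 24
  bit 5 = 0: r = r^2 mod 37 = 24^2 = 21
  -> A = 21
B = 20^25 mod 37  (bits of 25 = 11001)
  bit 0 = 1: r = r^2 * 20 mod 37 = 1^2 * 20 = 1*20 = 20
  bit 1 = 1: r = r^2 * 20 mod 37 = 20^2 * 20 = 30*20 = 8
  bit 2 = 0: r = r^2 mod 37 = 8^2 = 27
  bit 3 = 0: r = r^2 mod 37 = 27^2 = 26
  bit 4 = 1: r = r^2 * 20 mod 37 = 26^2 * 20 = 10*20 = 15
  -> B = 15
s = B^a = 15^34 mod 37  (bits of 34 = 100010)
  bit 0 = 1: r = r^2 * 15 mod 37 = 1^2 * 15 = 1*15 = 15
  bit 1 = 0: r = r^2 mod 37 = 15^2 = 3
  bit 2 = 0: r = r^2 mod 37 = 3^2 = 9
  bit 3 = 0: r = r^2 mod 37 = 9^2 = 7
  bit 4 = 1: r = r^2 * 15 mod 37 = 7^2 * 15 = 12*15 = 32
  bit 5 = 0: r = r^2 mod 37 = 32^2 = 25
  -> s = B^a = 25

Answer: 21 15 25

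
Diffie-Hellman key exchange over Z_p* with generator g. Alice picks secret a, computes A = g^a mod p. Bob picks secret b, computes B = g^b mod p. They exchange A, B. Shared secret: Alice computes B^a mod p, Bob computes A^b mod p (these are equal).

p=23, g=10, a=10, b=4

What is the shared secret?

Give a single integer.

A = 10^10 mod 23  (bits of 10 = 1010)
  bit 0 = 1: r = r^2 * 10 mod 23 = 1^2 * 10 = 1*10 = 10
  bit 1 = 0: r = r^2 mod 23 = 10^2 = 8
  bit 2 = 1: r = r^2 * 10 mod 23 = 8^2 * 10 = 18*10 = 19
  bit 3 = 0: r = r^2 mod 23 = 19^2 = 16
  -> A = 16
B = 10^4 mod 23  (bits of 4 = 100)
  bit 0 = 1: r = r^2 * 10 mod 23 = 1^2 * 10 = 1*10 = 10
  bit 1 = 0: r = r^2 mod 23 = 10^2 = 8
  bit 2 = 0: r = r^2 mod 23 = 8^2 = 18
  -> B = 18
s = B^a = 18^10 mod 23  (bits of 10 = 1010)
  bit 0 = 1: r = r^2 * 18 mod 23 = 1^2 * 18 = 1*18 = 18
  bit 1 = 0: r = r^2 mod 23 = 18^2 = 2
  bit 2 = 1: r = r^2 * 18 mod 23 = 2^2 * 18 = 4*18 = 3
  bit 3 = 0: r = r^2 mod 23 = 3^2 = 9
  -> s = B^a = 9

Answer: 9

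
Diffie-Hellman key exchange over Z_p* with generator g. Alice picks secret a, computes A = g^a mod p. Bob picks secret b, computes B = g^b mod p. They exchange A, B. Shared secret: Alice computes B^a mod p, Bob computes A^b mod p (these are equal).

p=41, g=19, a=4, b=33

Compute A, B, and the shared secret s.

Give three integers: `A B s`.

A = 19^4 mod 41  (bits of 4 = 100)
  bit 0 = 1: r = r^2 * 19 mod 41 = 1^2 * 19 = 1*19 = 19
  bit 1 = 0: r = r^2 mod 41 = 19^2 = 33
  bit 2 = 0: r = r^2 mod 41 = 33^2 = 23
  -> A = 23
B = 19^33 mod 41  (bits of 33 = 100001)
  bit 0 = 1: r = r^2 * 19 mod 41 = 1^2 * 19 = 1*19 = 19
  bit 1 = 0: r = r^2 mod 41 = 19^2 = 33
  bit 2 = 0: r = r^2 mod 41 = 33^2 = 23
  bit 3 = 0: r = r^2 mod 41 = 23^2 = 37
  bit 4 = 0: r = r^2 mod 41 = 37^2 = 16
  bit 5 = 1: r = r^2 * 19 mod 41 = 16^2 * 19 = 10*19 = 26
  -> B = 26
s = B^a = 26^4 mod 41  (bits of 4 = 100)
  bit 0 = 1: r = r^2 * 26 mod 41 = 1^2 * 26 = 1*26 = 26
  bit 1 = 0: r = r^2 mod 41 = 26^2 = 20
  bit 2 = 0: r = r^2 mod 41 = 20^2 = 31
  -> s = B^a = 31

Answer: 23 26 31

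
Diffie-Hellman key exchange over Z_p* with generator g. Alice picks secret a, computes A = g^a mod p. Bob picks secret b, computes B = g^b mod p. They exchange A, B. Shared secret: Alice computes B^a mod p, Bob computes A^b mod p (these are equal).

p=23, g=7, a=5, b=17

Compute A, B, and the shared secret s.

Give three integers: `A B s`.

A = 7^5 mod 23  (bits of 5 = 101)
  bit 0 = 1: r = r^2 * 7 mod 23 = 1^2 * 7 = 1*7 = 7
  bit 1 = 0: r = r^2 mod 23 = 7^2 = 3
  bit 2 = 1: r = r^2 * 7 mod 23 = 3^2 * 7 = 9*7 = 17
  -> A = 17
B = 7^17 mod 23  (bits of 17 = 10001)
  bit 0 = 1: r = r^2 * 7 mod 23 = 1^2 * 7 = 1*7 = 7
  bit 1 = 0: r = r^2 mod 23 = 7^2 = 3
  bit 2 = 0: r = r^2 mod 23 = 3^2 = 9
  bit 3 = 0: r = r^2 mod 23 = 9^2 = 12
  bit 4 = 1: r = r^2 * 7 mod 23 = 12^2 * 7 = 6*7 = 19
  -> B = 19
s = B^a = 19^5 mod 23  (bits of 5 = 101)
  bit 0 = 1: r = r^2 * 19 mod 23 = 1^2 * 19 = 1*19 = 19
  bit 1 = 0: r = r^2 mod 23 = 19^2 = 16
  bit 2 = 1: r = r^2 * 19 mod 23 = 16^2 * 19 = 3*19 = 11
  -> s = B^a = 11

Answer: 17 19 11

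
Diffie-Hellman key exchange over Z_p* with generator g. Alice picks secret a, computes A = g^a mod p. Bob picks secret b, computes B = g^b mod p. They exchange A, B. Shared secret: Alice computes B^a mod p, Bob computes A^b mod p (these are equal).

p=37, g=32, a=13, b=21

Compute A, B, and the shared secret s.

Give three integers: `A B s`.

Answer: 24 14 14

Derivation:
A = 32^13 mod 37  (bits of 13 = 1101)
  bit 0 = 1: r = r^2 * 32 mod 37 = 1^2 * 32 = 1*32 = 32
  bit 1 = 1: r = r^2 * 32 mod 37 = 32^2 * 32 = 25*32 = 23
  bit 2 = 0: r = r^2 mod 37 = 23^2 = 11
  bit 3 = 1: r = r^2 * 32 mod 37 = 11^2 * 32 = 10*32 = 24
  -> A = 24
B = 32^21 mod 37  (bits of 21 = 10101)
  bit 0 = 1: r = r^2 * 32 mod 37 = 1^2 * 32 = 1*32 = 32
  bit 1 = 0: r = r^2 mod 37 = 32^2 = 25
  bit 2 = 1: r = r^2 * 32 mod 37 = 25^2 * 32 = 33*32 = 20
  bit 3 = 0: r = r^2 mod 37 = 20^2 = 30
  bit 4 = 1: r = r^2 * 32 mod 37 = 30^2 * 32 = 12*32 = 14
  -> B = 14
s = B^a = 14^13 mod 37  (bits of 13 = 1101)
  bit 0 = 1: r = r^2 * 14 mod 37 = 1^2 * 14 = 1*14 = 14
  bit 1 = 1: r = r^2 * 14 mod 37 = 14^2 * 14 = 11*14 = 6
  bit 2 = 0: r = r^2 mod 37 = 6^2 = 36
  bit 3 = 1: r = r^2 * 14 mod 37 = 36^2 * 14 = 1*14 = 14
  -> s = B^a = 14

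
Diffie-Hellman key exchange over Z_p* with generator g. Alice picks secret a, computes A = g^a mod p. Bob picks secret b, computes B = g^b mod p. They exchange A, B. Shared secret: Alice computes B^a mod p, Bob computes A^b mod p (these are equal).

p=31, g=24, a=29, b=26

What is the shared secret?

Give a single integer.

Answer: 14

Derivation:
A = 24^29 mod 31  (bits of 29 = 11101)
  bit 0 = 1: r = r^2 * 24 mod 31 = 1^2 * 24 = 1*24 = 24
  bit 1 = 1: r = r^2 * 24 mod 31 = 24^2 * 24 = 18*24 = 29
  bit 2 = 1: r = r^2 * 24 mod 31 = 29^2 * 24 = 4*24 = 3
  bit 3 = 0: r = r^2 mod 31 = 3^2 = 9
  bit 4 = 1: r = r^2 * 24 mod 31 = 9^2 * 24 = 19*24 = 22
  -> A = 22
B = 24^26 mod 31  (bits of 26 = 11010)
  bit 0 = 1: r = r^2 * 24 mod 31 = 1^2 * 24 = 1*24 = 24
  bit 1 = 1: r = r^2 * 24 mod 31 = 24^2 * 24 = 18*24 = 29
  bit 2 = 0: r = r^2 mod 31 = 29^2 = 4
  bit 3 = 1: r = r^2 * 24 mod 31 = 4^2 * 24 = 16*24 = 12
  bit 4 = 0: r = r^2 mod 31 = 12^2 = 20
  -> B = 20
s = B^a = 20^29 mod 31  (bits of 29 = 11101)
  bit 0 = 1: r = r^2 * 20 mod 31 = 1^2 * 20 = 1*20 = 20
  bit 1 = 1: r = r^2 * 20 mod 31 = 20^2 * 20 = 28*20 = 2
  bit 2 = 1: r = r^2 * 20 mod 31 = 2^2 * 20 = 4*20 = 18
  bit 3 = 0: r = r^2 mod 31 = 18^2 = 14
  bit 4 = 1: r = r^2 * 20 mod 31 = 14^2 * 20 = 10*20 = 14
  -> s = B^a = 14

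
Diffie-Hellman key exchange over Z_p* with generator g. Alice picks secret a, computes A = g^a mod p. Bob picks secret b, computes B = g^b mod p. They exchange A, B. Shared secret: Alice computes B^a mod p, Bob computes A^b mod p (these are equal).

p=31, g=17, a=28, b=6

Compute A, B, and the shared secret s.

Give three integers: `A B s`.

A = 17^28 mod 31  (bits of 28 = 11100)
  bit 0 = 1: r = r^2 * 17 mod 31 = 1^2 * 17 = 1*17 = 17
  bit 1 = 1: r = r^2 * 17 mod 31 = 17^2 * 17 = 10*17 = 15
  bit 2 = 1: r = r^2 * 17 mod 31 = 15^2 * 17 = 8*17 = 12
  bit 3 = 0: r = r^2 mod 31 = 12^2 = 20
  bit 4 = 0: r = r^2 mod 31 = 20^2 = 28
  -> A = 28
B = 17^6 mod 31  (bits of 6 = 110)
  bit 0 = 1: r = r^2 * 17 mod 31 = 1^2 * 17 = 1*17 = 17
  bit 1 = 1: r = r^2 * 17 mod 31 = 17^2 * 17 = 10*17 = 15
  bit 2 = 0: r = r^2 mod 31 = 15^2 = 8
  -> B = 8
s = B^a = 8^28 mod 31  (bits of 28 = 11100)
  bit 0 = 1: r = r^2 * 8 mod 31 = 1^2 * 8 = 1*8 = 8
  bit 1 = 1: r = r^2 * 8 mod 31 = 8^2 * 8 = 2*8 = 16
  bit 2 = 1: r = r^2 * 8 mod 31 = 16^2 * 8 = 8*8 = 2
  bit 3 = 0: r = r^2 mod 31 = 2^2 = 4
  bit 4 = 0: r = r^2 mod 31 = 4^2 = 16
  -> s = B^a = 16

Answer: 28 8 16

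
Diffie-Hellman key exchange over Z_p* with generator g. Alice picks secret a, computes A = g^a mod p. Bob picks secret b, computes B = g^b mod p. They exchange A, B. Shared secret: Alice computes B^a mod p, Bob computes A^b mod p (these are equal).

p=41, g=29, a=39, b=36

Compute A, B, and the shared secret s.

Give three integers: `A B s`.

Answer: 17 4 31

Derivation:
A = 29^39 mod 41  (bits of 39 = 100111)
  bit 0 = 1: r = r^2 * 29 mod 41 = 1^2 * 29 = 1*29 = 29
  bit 1 = 0: r = r^2 mod 41 = 29^2 = 21
  bit 2 = 0: r = r^2 mod 41 = 21^2 = 31
  bit 3 = 1: r = r^2 * 29 mod 41 = 31^2 * 29 = 18*29 = 30
  bit 4 = 1: r = r^2 * 29 mod 41 = 30^2 * 29 = 39*29 = 24
  bit 5 = 1: r = r^2 * 29 mod 41 = 24^2 * 29 = 2*29 = 17
  -> A = 17
B = 29^36 mod 41  (bits of 36 = 100100)
  bit 0 = 1: r = r^2 * 29 mod 41 = 1^2 * 29 = 1*29 = 29
  bit 1 = 0: r = r^2 mod 41 = 29^2 = 21
  bit 2 = 0: r = r^2 mod 41 = 21^2 = 31
  bit 3 = 1: r = r^2 * 29 mod 41 = 31^2 * 29 = 18*29 = 30
  bit 4 = 0: r = r^2 mod 41 = 30^2 = 39
  bit 5 = 0: r = r^2 mod 41 = 39^2 = 4
  -> B = 4
s = B^a = 4^39 mod 41  (bits of 39 = 100111)
  bit 0 = 1: r = r^2 * 4 mod 41 = 1^2 * 4 = 1*4 = 4
  bit 1 = 0: r = r^2 mod 41 = 4^2 = 16
  bit 2 = 0: r = r^2 mod 41 = 16^2 = 10
  bit 3 = 1: r = r^2 * 4 mod 41 = 10^2 * 4 = 18*4 = 31
  bit 4 = 1: r = r^2 * 4 mod 41 = 31^2 * 4 = 18*4 = 31
  bit 5 = 1: r = r^2 * 4 mod 41 = 31^2 * 4 = 18*4 = 31
  -> s = B^a = 31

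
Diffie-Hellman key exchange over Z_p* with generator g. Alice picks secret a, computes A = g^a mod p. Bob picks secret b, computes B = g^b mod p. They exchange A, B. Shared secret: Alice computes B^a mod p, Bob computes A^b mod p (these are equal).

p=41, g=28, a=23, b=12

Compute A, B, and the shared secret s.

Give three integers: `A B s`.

A = 28^23 mod 41  (bits of 23 = 10111)
  bit 0 = 1: r = r^2 * 28 mod 41 = 1^2 * 28 = 1*28 = 28
  bit 1 = 0: r = r^2 mod 41 = 28^2 = 5
  bit 2 = 1: r = r^2 * 28 mod 41 = 5^2 * 28 = 25*28 = 3
  bit 3 = 1: r = r^2 * 28 mod 41 = 3^2 * 28 = 9*28 = 6
  bit 4 = 1: r = r^2 * 28 mod 41 = 6^2 * 28 = 36*28 = 24
  -> A = 24
B = 28^12 mod 41  (bits of 12 = 1100)
  bit 0 = 1: r = r^2 * 28 mod 41 = 1^2 * 28 = 1*28 = 28
  bit 1 = 1: r = r^2 * 28 mod 41 = 28^2 * 28 = 5*28 = 17
  bit 2 = 0: r = r^2 mod 41 = 17^2 = 2
  bit 3 = 0: r = r^2 mod 41 = 2^2 = 4
  -> B = 4
s = B^a = 4^23 mod 41  (bits of 23 = 10111)
  bit 0 = 1: r = r^2 * 4 mod 41 = 1^2 * 4 = 1*4 = 4
  bit 1 = 0: r = r^2 mod 41 = 4^2 = 16
  bit 2 = 1: r = r^2 * 4 mod 41 = 16^2 * 4 = 10*4 = 40
  bit 3 = 1: r = r^2 * 4 mod 41 = 40^2 * 4 = 1*4 = 4
  bit 4 = 1: r = r^2 * 4 mod 41 = 4^2 * 4 = 16*4 = 23
  -> s = B^a = 23

Answer: 24 4 23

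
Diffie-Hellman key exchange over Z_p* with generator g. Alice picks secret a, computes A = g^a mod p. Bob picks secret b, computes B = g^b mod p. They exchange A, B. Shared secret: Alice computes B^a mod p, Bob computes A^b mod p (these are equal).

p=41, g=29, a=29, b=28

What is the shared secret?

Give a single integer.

Answer: 25

Derivation:
A = 29^29 mod 41  (bits of 29 = 11101)
  bit 0 = 1: r = r^2 * 29 mod 41 = 1^2 * 29 = 1*29 = 29
  bit 1 = 1: r = r^2 * 29 mod 41 = 29^2 * 29 = 21*29 = 35
  bit 2 = 1: r = r^2 * 29 mod 41 = 35^2 * 29 = 36*29 = 19
  bit 3 = 0: r = r^2 mod 41 = 19^2 = 33
  bit 4 = 1: r = r^2 * 29 mod 41 = 33^2 * 29 = 23*29 = 11
  -> A = 11
B = 29^28 mod 41  (bits of 28 = 11100)
  bit 0 = 1: r = r^2 * 29 mod 41 = 1^2 * 29 = 1*29 = 29
  bit 1 = 1: r = r^2 * 29 mod 41 = 29^2 * 29 = 21*29 = 35
  bit 2 = 1: r = r^2 * 29 mod 41 = 35^2 * 29 = 36*29 = 19
  bit 3 = 0: r = r^2 mod 41 = 19^2 = 33
  bit 4 = 0: r = r^2 mod 41 = 33^2 = 23
  -> B = 23
s = B^a = 23^29 mod 41  (bits of 29 = 11101)
  bit 0 = 1: r = r^2 * 23 mod 41 = 1^2 * 23 = 1*23 = 23
  bit 1 = 1: r = r^2 * 23 mod 41 = 23^2 * 23 = 37*23 = 31
  bit 2 = 1: r = r^2 * 23 mod 41 = 31^2 * 23 = 18*23 = 4
  bit 3 = 0: r = r^2 mod 41 = 4^2 = 16
  bit 4 = 1: r = r^2 * 23 mod 41 = 16^2 * 23 = 10*23 = 25
  -> s = B^a = 25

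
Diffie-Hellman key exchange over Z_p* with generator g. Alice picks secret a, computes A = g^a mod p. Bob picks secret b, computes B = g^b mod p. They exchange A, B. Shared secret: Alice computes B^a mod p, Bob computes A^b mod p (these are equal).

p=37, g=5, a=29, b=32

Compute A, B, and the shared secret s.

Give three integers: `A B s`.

Answer: 35 9 7

Derivation:
A = 5^29 mod 37  (bits of 29 = 11101)
  bit 0 = 1: r = r^2 * 5 mod 37 = 1^2 * 5 = 1*5 = 5
  bit 1 = 1: r = r^2 * 5 mod 37 = 5^2 * 5 = 25*5 = 14
  bit 2 = 1: r = r^2 * 5 mod 37 = 14^2 * 5 = 11*5 = 18
  bit 3 = 0: r = r^2 mod 37 = 18^2 = 28
  bit 4 = 1: r = r^2 * 5 mod 37 = 28^2 * 5 = 7*5 = 35
  -> A = 35
B = 5^32 mod 37  (bits of 32 = 100000)
  bit 0 = 1: r = r^2 * 5 mod 37 = 1^2 * 5 = 1*5 = 5
  bit 1 = 0: r = r^2 mod 37 = 5^2 = 25
  bit 2 = 0: r = r^2 mod 37 = 25^2 = 33
  bit 3 = 0: r = r^2 mod 37 = 33^2 = 16
  bit 4 = 0: r = r^2 mod 37 = 16^2 = 34
  bit 5 = 0: r = r^2 mod 37 = 34^2 = 9
  -> B = 9
s = B^a = 9^29 mod 37  (bits of 29 = 11101)
  bit 0 = 1: r = r^2 * 9 mod 37 = 1^2 * 9 = 1*9 = 9
  bit 1 = 1: r = r^2 * 9 mod 37 = 9^2 * 9 = 7*9 = 26
  bit 2 = 1: r = r^2 * 9 mod 37 = 26^2 * 9 = 10*9 = 16
  bit 3 = 0: r = r^2 mod 37 = 16^2 = 34
  bit 4 = 1: r = r^2 * 9 mod 37 = 34^2 * 9 = 9*9 = 7
  -> s = B^a = 7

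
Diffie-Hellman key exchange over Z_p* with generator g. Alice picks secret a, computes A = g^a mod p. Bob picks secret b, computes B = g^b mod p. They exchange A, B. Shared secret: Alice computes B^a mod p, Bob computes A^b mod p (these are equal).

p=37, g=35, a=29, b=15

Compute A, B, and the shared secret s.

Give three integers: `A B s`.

A = 35^29 mod 37  (bits of 29 = 11101)
  bit 0 = 1: r = r^2 * 35 mod 37 = 1^2 * 35 = 1*35 = 35
  bit 1 = 1: r = r^2 * 35 mod 37 = 35^2 * 35 = 4*35 = 29
  bit 2 = 1: r = r^2 * 35 mod 37 = 29^2 * 35 = 27*35 = 20
  bit 3 = 0: r = r^2 mod 37 = 20^2 = 30
  bit 4 = 1: r = r^2 * 35 mod 37 = 30^2 * 35 = 12*35 = 13
  -> A = 13
B = 35^15 mod 37  (bits of 15 = 1111)
  bit 0 = 1: r = r^2 * 35 mod 37 = 1^2 * 35 = 1*35 = 35
  bit 1 = 1: r = r^2 * 35 mod 37 = 35^2 * 35 = 4*35 = 29
  bit 2 = 1: r = r^2 * 35 mod 37 = 29^2 * 35 = 27*35 = 20
  bit 3 = 1: r = r^2 * 35 mod 37 = 20^2 * 35 = 30*35 = 14
  -> B = 14
s = B^a = 14^29 mod 37  (bits of 29 = 11101)
  bit 0 = 1: r = r^2 * 14 mod 37 = 1^2 * 14 = 1*14 = 14
  bit 1 = 1: r = r^2 * 14 mod 37 = 14^2 * 14 = 11*14 = 6
  bit 2 = 1: r = r^2 * 14 mod 37 = 6^2 * 14 = 36*14 = 23
  bit 3 = 0: r = r^2 mod 37 = 23^2 = 11
  bit 4 = 1: r = r^2 * 14 mod 37 = 11^2 * 14 = 10*14 = 29
  -> s = B^a = 29

Answer: 13 14 29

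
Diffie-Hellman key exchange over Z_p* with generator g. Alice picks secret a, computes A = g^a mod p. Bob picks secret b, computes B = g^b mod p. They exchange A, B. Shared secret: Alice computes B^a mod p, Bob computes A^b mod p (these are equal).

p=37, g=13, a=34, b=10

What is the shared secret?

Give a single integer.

A = 13^34 mod 37  (bits of 34 = 100010)
  bit 0 = 1: r = r^2 * 13 mod 37 = 1^2 * 13 = 1*13 = 13
  bit 1 = 0: r = r^2 mod 37 = 13^2 = 21
  bit 2 = 0: r = r^2 mod 37 = 21^2 = 34
  bit 3 = 0: r = r^2 mod 37 = 34^2 = 9
  bit 4 = 1: r = r^2 * 13 mod 37 = 9^2 * 13 = 7*13 = 17
  bit 5 = 0: r = r^2 mod 37 = 17^2 = 30
  -> A = 30
B = 13^10 mod 37  (bits of 10 = 1010)
  bit 0 = 1: r = r^2 * 13 mod 37 = 1^2 * 13 = 1*13 = 13
  bit 1 = 0: r = r^2 mod 37 = 13^2 = 21
  bit 2 = 1: r = r^2 * 13 mod 37 = 21^2 * 13 = 34*13 = 35
  bit 3 = 0: r = r^2 mod 37 = 35^2 = 4
  -> B = 4
s = B^a = 4^34 mod 37  (bits of 34 = 100010)
  bit 0 = 1: r = r^2 * 4 mod 37 = 1^2 * 4 = 1*4 = 4
  bit 1 = 0: r = r^2 mod 37 = 4^2 = 16
  bit 2 = 0: r = r^2 mod 37 = 16^2 = 34
  bit 3 = 0: r = r^2 mod 37 = 34^2 = 9
  bit 4 = 1: r = r^2 * 4 mod 37 = 9^2 * 4 = 7*4 = 28
  bit 5 = 0: r = r^2 mod 37 = 28^2 = 7
  -> s = B^a = 7

Answer: 7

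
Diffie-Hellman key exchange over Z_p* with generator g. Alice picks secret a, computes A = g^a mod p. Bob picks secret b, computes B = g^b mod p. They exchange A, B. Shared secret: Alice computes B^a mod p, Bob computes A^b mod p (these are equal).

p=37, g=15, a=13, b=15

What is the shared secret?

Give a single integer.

A = 15^13 mod 37  (bits of 13 = 1101)
  bit 0 = 1: r = r^2 * 15 mod 37 = 1^2 * 15 = 1*15 = 15
  bit 1 = 1: r = r^2 * 15 mod 37 = 15^2 * 15 = 3*15 = 8
  bit 2 = 0: r = r^2 mod 37 = 8^2 = 27
  bit 3 = 1: r = r^2 * 15 mod 37 = 27^2 * 15 = 26*15 = 20
  -> A = 20
B = 15^15 mod 37  (bits of 15 = 1111)
  bit 0 = 1: r = r^2 * 15 mod 37 = 1^2 * 15 = 1*15 = 15
  bit 1 = 1: r = r^2 * 15 mod 37 = 15^2 * 15 = 3*15 = 8
  bit 2 = 1: r = r^2 * 15 mod 37 = 8^2 * 15 = 27*15 = 35
  bit 3 = 1: r = r^2 * 15 mod 37 = 35^2 * 15 = 4*15 = 23
  -> B = 23
s = B^a = 23^13 mod 37  (bits of 13 = 1101)
  bit 0 = 1: r = r^2 * 23 mod 37 = 1^2 * 23 = 1*23 = 23
  bit 1 = 1: r = r^2 * 23 mod 37 = 23^2 * 23 = 11*23 = 31
  bit 2 = 0: r = r^2 mod 37 = 31^2 = 36
  bit 3 = 1: r = r^2 * 23 mod 37 = 36^2 * 23 = 1*23 = 23
  -> s = B^a = 23

Answer: 23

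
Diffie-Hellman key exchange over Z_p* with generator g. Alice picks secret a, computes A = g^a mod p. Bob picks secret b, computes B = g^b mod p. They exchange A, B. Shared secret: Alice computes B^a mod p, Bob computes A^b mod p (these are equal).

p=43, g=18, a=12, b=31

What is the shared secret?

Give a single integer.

Answer: 21

Derivation:
A = 18^12 mod 43  (bits of 12 = 1100)
  bit 0 = 1: r = r^2 * 18 mod 43 = 1^2 * 18 = 1*18 = 18
  bit 1 = 1: r = r^2 * 18 mod 43 = 18^2 * 18 = 23*18 = 27
  bit 2 = 0: r = r^2 mod 43 = 27^2 = 41
  bit 3 = 0: r = r^2 mod 43 = 41^2 = 4
  -> A = 4
B = 18^31 mod 43  (bits of 31 = 11111)
  bit 0 = 1: r = r^2 * 18 mod 43 = 1^2 * 18 = 1*18 = 18
  bit 1 = 1: r = r^2 * 18 mod 43 = 18^2 * 18 = 23*18 = 27
  bit 2 = 1: r = r^2 * 18 mod 43 = 27^2 * 18 = 41*18 = 7
  bit 3 = 1: r = r^2 * 18 mod 43 = 7^2 * 18 = 6*18 = 22
  bit 4 = 1: r = r^2 * 18 mod 43 = 22^2 * 18 = 11*18 = 26
  -> B = 26
s = B^a = 26^12 mod 43  (bits of 12 = 1100)
  bit 0 = 1: r = r^2 * 26 mod 43 = 1^2 * 26 = 1*26 = 26
  bit 1 = 1: r = r^2 * 26 mod 43 = 26^2 * 26 = 31*26 = 32
  bit 2 = 0: r = r^2 mod 43 = 32^2 = 35
  bit 3 = 0: r = r^2 mod 43 = 35^2 = 21
  -> s = B^a = 21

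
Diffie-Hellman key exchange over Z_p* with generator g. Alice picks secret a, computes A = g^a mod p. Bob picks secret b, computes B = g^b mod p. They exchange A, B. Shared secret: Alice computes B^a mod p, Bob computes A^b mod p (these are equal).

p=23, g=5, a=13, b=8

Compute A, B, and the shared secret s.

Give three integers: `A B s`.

Answer: 21 16 3

Derivation:
A = 5^13 mod 23  (bits of 13 = 1101)
  bit 0 = 1: r = r^2 * 5 mod 23 = 1^2 * 5 = 1*5 = 5
  bit 1 = 1: r = r^2 * 5 mod 23 = 5^2 * 5 = 2*5 = 10
  bit 2 = 0: r = r^2 mod 23 = 10^2 = 8
  bit 3 = 1: r = r^2 * 5 mod 23 = 8^2 * 5 = 18*5 = 21
  -> A = 21
B = 5^8 mod 23  (bits of 8 = 1000)
  bit 0 = 1: r = r^2 * 5 mod 23 = 1^2 * 5 = 1*5 = 5
  bit 1 = 0: r = r^2 mod 23 = 5^2 = 2
  bit 2 = 0: r = r^2 mod 23 = 2^2 = 4
  bit 3 = 0: r = r^2 mod 23 = 4^2 = 16
  -> B = 16
s = B^a = 16^13 mod 23  (bits of 13 = 1101)
  bit 0 = 1: r = r^2 * 16 mod 23 = 1^2 * 16 = 1*16 = 16
  bit 1 = 1: r = r^2 * 16 mod 23 = 16^2 * 16 = 3*16 = 2
  bit 2 = 0: r = r^2 mod 23 = 2^2 = 4
  bit 3 = 1: r = r^2 * 16 mod 23 = 4^2 * 16 = 16*16 = 3
  -> s = B^a = 3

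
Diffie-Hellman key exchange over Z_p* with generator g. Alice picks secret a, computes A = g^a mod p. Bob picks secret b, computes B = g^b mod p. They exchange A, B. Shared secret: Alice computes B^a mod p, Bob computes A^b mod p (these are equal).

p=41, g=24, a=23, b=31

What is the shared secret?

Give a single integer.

Answer: 22

Derivation:
A = 24^23 mod 41  (bits of 23 = 10111)
  bit 0 = 1: r = r^2 * 24 mod 41 = 1^2 * 24 = 1*24 = 24
  bit 1 = 0: r = r^2 mod 41 = 24^2 = 2
  bit 2 = 1: r = r^2 * 24 mod 41 = 2^2 * 24 = 4*24 = 14
  bit 3 = 1: r = r^2 * 24 mod 41 = 14^2 * 24 = 32*24 = 30
  bit 4 = 1: r = r^2 * 24 mod 41 = 30^2 * 24 = 39*24 = 34
  -> A = 34
B = 24^31 mod 41  (bits of 31 = 11111)
  bit 0 = 1: r = r^2 * 24 mod 41 = 1^2 * 24 = 1*24 = 24
  bit 1 = 1: r = r^2 * 24 mod 41 = 24^2 * 24 = 2*24 = 7
  bit 2 = 1: r = r^2 * 24 mod 41 = 7^2 * 24 = 8*24 = 28
  bit 3 = 1: r = r^2 * 24 mod 41 = 28^2 * 24 = 5*24 = 38
  bit 4 = 1: r = r^2 * 24 mod 41 = 38^2 * 24 = 9*24 = 11
  -> B = 11
s = B^a = 11^23 mod 41  (bits of 23 = 10111)
  bit 0 = 1: r = r^2 * 11 mod 41 = 1^2 * 11 = 1*11 = 11
  bit 1 = 0: r = r^2 mod 41 = 11^2 = 39
  bit 2 = 1: r = r^2 * 11 mod 41 = 39^2 * 11 = 4*11 = 3
  bit 3 = 1: r = r^2 * 11 mod 41 = 3^2 * 11 = 9*11 = 17
  bit 4 = 1: r = r^2 * 11 mod 41 = 17^2 * 11 = 2*11 = 22
  -> s = B^a = 22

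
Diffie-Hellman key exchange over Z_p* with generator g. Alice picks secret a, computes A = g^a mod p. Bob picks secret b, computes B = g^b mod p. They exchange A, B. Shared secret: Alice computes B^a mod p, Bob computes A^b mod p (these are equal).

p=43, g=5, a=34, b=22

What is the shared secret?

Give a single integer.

Answer: 10

Derivation:
A = 5^34 mod 43  (bits of 34 = 100010)
  bit 0 = 1: r = r^2 * 5 mod 43 = 1^2 * 5 = 1*5 = 5
  bit 1 = 0: r = r^2 mod 43 = 5^2 = 25
  bit 2 = 0: r = r^2 mod 43 = 25^2 = 23
  bit 3 = 0: r = r^2 mod 43 = 23^2 = 13
  bit 4 = 1: r = r^2 * 5 mod 43 = 13^2 * 5 = 40*5 = 28
  bit 5 = 0: r = r^2 mod 43 = 28^2 = 10
  -> A = 10
B = 5^22 mod 43  (bits of 22 = 10110)
  bit 0 = 1: r = r^2 * 5 mod 43 = 1^2 * 5 = 1*5 = 5
  bit 1 = 0: r = r^2 mod 43 = 5^2 = 25
  bit 2 = 1: r = r^2 * 5 mod 43 = 25^2 * 5 = 23*5 = 29
  bit 3 = 1: r = r^2 * 5 mod 43 = 29^2 * 5 = 24*5 = 34
  bit 4 = 0: r = r^2 mod 43 = 34^2 = 38
  -> B = 38
s = B^a = 38^34 mod 43  (bits of 34 = 100010)
  bit 0 = 1: r = r^2 * 38 mod 43 = 1^2 * 38 = 1*38 = 38
  bit 1 = 0: r = r^2 mod 43 = 38^2 = 25
  bit 2 = 0: r = r^2 mod 43 = 25^2 = 23
  bit 3 = 0: r = r^2 mod 43 = 23^2 = 13
  bit 4 = 1: r = r^2 * 38 mod 43 = 13^2 * 38 = 40*38 = 15
  bit 5 = 0: r = r^2 mod 43 = 15^2 = 10
  -> s = B^a = 10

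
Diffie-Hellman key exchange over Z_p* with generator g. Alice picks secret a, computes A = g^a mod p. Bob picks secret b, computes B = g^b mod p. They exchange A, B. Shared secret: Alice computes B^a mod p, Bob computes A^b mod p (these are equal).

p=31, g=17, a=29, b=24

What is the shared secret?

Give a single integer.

A = 17^29 mod 31  (bits of 29 = 11101)
  bit 0 = 1: r = r^2 * 17 mod 31 = 1^2 * 17 = 1*17 = 17
  bit 1 = 1: r = r^2 * 17 mod 31 = 17^2 * 17 = 10*17 = 15
  bit 2 = 1: r = r^2 * 17 mod 31 = 15^2 * 17 = 8*17 = 12
  bit 3 = 0: r = r^2 mod 31 = 12^2 = 20
  bit 4 = 1: r = r^2 * 17 mod 31 = 20^2 * 17 = 28*17 = 11
  -> A = 11
B = 17^24 mod 31  (bits of 24 = 11000)
  bit 0 = 1: r = r^2 * 17 mod 31 = 1^2 * 17 = 1*17 = 17
  bit 1 = 1: r = r^2 * 17 mod 31 = 17^2 * 17 = 10*17 = 15
  bit 2 = 0: r = r^2 mod 31 = 15^2 = 8
  bit 3 = 0: r = r^2 mod 31 = 8^2 = 2
  bit 4 = 0: r = r^2 mod 31 = 2^2 = 4
  -> B = 4
s = B^a = 4^29 mod 31  (bits of 29 = 11101)
  bit 0 = 1: r = r^2 * 4 mod 31 = 1^2 * 4 = 1*4 = 4
  bit 1 = 1: r = r^2 * 4 mod 31 = 4^2 * 4 = 16*4 = 2
  bit 2 = 1: r = r^2 * 4 mod 31 = 2^2 * 4 = 4*4 = 16
  bit 3 = 0: r = r^2 mod 31 = 16^2 = 8
  bit 4 = 1: r = r^2 * 4 mod 31 = 8^2 * 4 = 2*4 = 8
  -> s = B^a = 8

Answer: 8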